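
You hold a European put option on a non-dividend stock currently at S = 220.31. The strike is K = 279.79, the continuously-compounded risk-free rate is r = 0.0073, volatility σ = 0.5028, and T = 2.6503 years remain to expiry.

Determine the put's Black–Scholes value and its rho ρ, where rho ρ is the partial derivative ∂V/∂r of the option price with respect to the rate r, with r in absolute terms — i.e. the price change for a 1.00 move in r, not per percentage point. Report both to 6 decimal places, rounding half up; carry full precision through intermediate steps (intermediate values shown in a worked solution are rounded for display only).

σ√T = 0.5028·√2.6503 = 0.818545
d₁ = (ln(S/K) + (r+σ²/2)T) / (σ√T) = (ln(220.31/279.79) + (0.0073+0.5028²/2)·2.6503) / 0.818545 = (-0.239004 + 0.354355) / 0.818545 = 0.140923
d₂ = d₁ − σ√T = 0.140923 − 0.818545 = -0.677622
e^{−rT} = e^{−0.0073·2.6503} = 0.980839
N(−d₁) = 0.443965,  N(−d₂) = 0.750994
Put price V = K·e^{−rT}·N(−d₂) − S·N(−d₁) = 206.094567 − 97.810020 = 108.284547
ρ = −K·T·e^{−rT}·N(−d₂) = -546.212432

price = 108.284547
ρ = -546.212432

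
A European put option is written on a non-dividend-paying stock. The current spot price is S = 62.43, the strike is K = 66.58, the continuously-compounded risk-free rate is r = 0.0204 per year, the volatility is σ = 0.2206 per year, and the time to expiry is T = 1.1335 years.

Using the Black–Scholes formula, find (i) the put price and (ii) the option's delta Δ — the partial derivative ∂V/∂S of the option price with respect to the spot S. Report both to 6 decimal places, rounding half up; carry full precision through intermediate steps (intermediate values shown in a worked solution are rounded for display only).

price = 7.364160
Δ = -0.523180

σ√T = 0.2206·√1.1335 = 0.234864
d₁ = (ln(S/K) + (r+σ²/2)T) / (σ√T) = (ln(62.43/66.58) + (0.0204+0.2206²/2)·1.1335) / 0.234864 = (-0.064358 + 0.050704) / 0.234864 = -0.058137
d₂ = d₁ − σ√T = -0.058137 − 0.234864 = -0.293001
e^{−rT} = e^{−0.0204·1.1335} = 0.977142
N(−d₁) = 0.523180,  N(−d₂) = 0.615239
Put price V = K·e^{−rT}·N(−d₂) − S·N(−d₁) = 40.026312 − 32.662153 = 7.364160
Δ = −N(−d₁) = -0.523180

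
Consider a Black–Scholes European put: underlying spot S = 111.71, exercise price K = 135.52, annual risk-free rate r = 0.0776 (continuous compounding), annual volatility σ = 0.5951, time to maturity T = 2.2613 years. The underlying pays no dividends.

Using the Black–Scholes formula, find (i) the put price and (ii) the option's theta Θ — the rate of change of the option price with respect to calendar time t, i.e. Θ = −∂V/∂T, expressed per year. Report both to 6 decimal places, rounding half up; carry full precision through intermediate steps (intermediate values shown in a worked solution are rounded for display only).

σ√T = 0.5951·√2.2613 = 0.894889
d₁ = (ln(S/K) + (r+σ²/2)T) / (σ√T) = (ln(111.71/135.52) + (0.0776+0.5951²/2)·2.2613) / 0.894889 = (-0.193213 + 0.575890) / 0.894889 = 0.427625
d₂ = d₁ − σ√T = 0.427625 − 0.894889 = -0.467264
e^{−rT} = e^{−0.0776·2.2613} = 0.839057
N(−d₁) = 0.334462,  N(−d₂) = 0.679844
Put price V = K·e^{−rT}·N(−d₂) − S·N(−d₁) = 77.304411 − 37.362759 = 39.941652
φ(d₁) = (1/√(2π))·e^{−d₁²/2} = 0.364084
Θ = −S·φ(d₁)·σ/(2√T) + r·K·e^{−rT}·N(−d₂) = −8.047755 + 5.998822 = -2.048933

price = 39.941652
Θ = -2.048933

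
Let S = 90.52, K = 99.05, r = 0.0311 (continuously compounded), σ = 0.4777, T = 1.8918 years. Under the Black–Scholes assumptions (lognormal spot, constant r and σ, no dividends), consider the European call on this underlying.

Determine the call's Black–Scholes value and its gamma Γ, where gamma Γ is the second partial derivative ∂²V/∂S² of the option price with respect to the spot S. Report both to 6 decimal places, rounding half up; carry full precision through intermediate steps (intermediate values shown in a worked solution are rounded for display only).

price = 22.267344
Γ = 0.006448

σ√T = 0.4777·√1.8918 = 0.657042
d₁ = (ln(S/K) + (r+σ²/2)T) / (σ√T) = (ln(90.52/99.05) + (0.0311+0.4777²/2)·1.8918) / 0.657042 = (-0.090054 + 0.274687) / 0.657042 = 0.281006
d₂ = d₁ − σ√T = 0.281006 − 0.657042 = -0.376035
e^{−rT} = e^{−0.0311·1.8918} = 0.942862
N(d₁) = 0.610647,  N(d₂) = 0.353445
Call price V = S·N(d₁) − K·e^{−rT}·N(d₂) = 55.275787 − 33.008443 = 22.267344
φ(d₁) = (1/√(2π))·e^{−d₁²/2} = 0.383498
Γ = φ(d₁) / (S·σ·√T) = 0.006448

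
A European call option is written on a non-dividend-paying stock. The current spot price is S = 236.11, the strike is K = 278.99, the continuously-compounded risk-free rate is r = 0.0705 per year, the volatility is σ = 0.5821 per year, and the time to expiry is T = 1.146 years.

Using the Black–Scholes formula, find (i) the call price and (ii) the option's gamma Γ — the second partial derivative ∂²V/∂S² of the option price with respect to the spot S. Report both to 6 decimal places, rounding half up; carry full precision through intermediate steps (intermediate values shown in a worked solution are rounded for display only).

σ√T = 0.5821·√1.146 = 0.623146
d₁ = (ln(S/K) + (r+σ²/2)T) / (σ√T) = (ln(236.11/278.99) + (0.0705+0.5821²/2)·1.146) / 0.623146 = (-0.166878 + 0.274949) / 0.623146 = 0.173427
d₂ = d₁ − σ√T = 0.173427 − 0.623146 = -0.449719
e^{−rT} = e^{−0.0705·1.146} = 0.922385
N(d₁) = 0.568842,  N(d₂) = 0.326457
Call price V = S·N(d₁) − K·e^{−rT}·N(d₂) = 134.309315 − 84.009040 = 50.300275
φ(d₁) = (1/√(2π))·e^{−d₁²/2} = 0.392988
Γ = φ(d₁) / (S·σ·√T) = 0.002671

price = 50.300275
Γ = 0.002671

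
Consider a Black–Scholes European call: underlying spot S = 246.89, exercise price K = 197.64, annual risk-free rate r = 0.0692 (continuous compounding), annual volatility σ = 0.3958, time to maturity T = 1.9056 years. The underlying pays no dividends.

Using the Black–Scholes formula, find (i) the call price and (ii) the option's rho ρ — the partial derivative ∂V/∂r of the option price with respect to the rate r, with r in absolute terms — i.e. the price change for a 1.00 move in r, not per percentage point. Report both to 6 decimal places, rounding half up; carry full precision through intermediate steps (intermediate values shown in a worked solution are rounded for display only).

σ√T = 0.3958·√1.9056 = 0.546376
d₁ = (ln(S/K) + (r+σ²/2)T) / (σ√T) = (ln(246.89/197.64) + (0.0692+0.3958²/2)·1.9056) / 0.546376 = (0.222496 + 0.281131) / 0.546376 = 0.921758
d₂ = d₁ − σ√T = 0.921758 − 0.546376 = 0.375382
e^{−rT} = e^{−0.0692·1.9056} = 0.876457
N(d₁) = 0.821673,  N(d₂) = 0.646312
Call price V = S·N(d₁) − K·e^{−rT}·N(d₂) = 202.862759 − 111.956067 = 90.906692
ρ = K·T·e^{−rT}·N(d₂) = 213.343482

price = 90.906692
ρ = 213.343482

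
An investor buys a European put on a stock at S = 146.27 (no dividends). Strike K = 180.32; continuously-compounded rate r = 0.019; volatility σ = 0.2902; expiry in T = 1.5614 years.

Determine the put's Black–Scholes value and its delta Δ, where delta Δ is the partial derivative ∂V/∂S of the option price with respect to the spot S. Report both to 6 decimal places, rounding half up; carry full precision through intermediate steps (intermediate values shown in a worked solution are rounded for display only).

σ√T = 0.2902·√1.5614 = 0.362622
d₁ = (ln(S/K) + (r+σ²/2)T) / (σ√T) = (ln(146.27/180.32) + (0.019+0.2902²/2)·1.5614) / 0.362622 = (-0.209279 + 0.095414) / 0.362622 = -0.314004
d₂ = d₁ − σ√T = -0.314004 − 0.362622 = -0.676626
e^{−rT} = e^{−0.019·1.5614} = 0.970769
N(−d₁) = 0.623241,  N(−d₂) = 0.750678
Put price V = K·e^{−rT}·N(−d₂) − S·N(−d₁) = 131.405566 − 91.161447 = 40.244119
Δ = −N(−d₁) = -0.623241

price = 40.244119
Δ = -0.623241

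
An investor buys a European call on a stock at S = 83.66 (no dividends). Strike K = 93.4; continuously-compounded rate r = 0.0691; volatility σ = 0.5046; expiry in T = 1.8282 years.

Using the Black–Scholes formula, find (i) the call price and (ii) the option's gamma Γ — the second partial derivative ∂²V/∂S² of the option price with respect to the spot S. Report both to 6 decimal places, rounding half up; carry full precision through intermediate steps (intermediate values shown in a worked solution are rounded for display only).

price = 22.835862
Γ = 0.006539

σ√T = 0.5046·√1.8282 = 0.682274
d₁ = (ln(S/K) + (r+σ²/2)T) / (σ√T) = (ln(83.66/93.4) + (0.0691+0.5046²/2)·1.8282) / 0.682274 = (-0.110130 + 0.359078) / 0.682274 = 0.364879
d₂ = d₁ − σ√T = 0.364879 − 0.682274 = -0.317396
e^{−rT} = e^{−0.0691·1.8282} = 0.881325
N(d₁) = 0.642399,  N(d₂) = 0.375472
Call price V = S·N(d₁) − K·e^{−rT}·N(d₂) = 53.743104 − 30.907242 = 22.835862
φ(d₁) = (1/√(2π))·e^{−d₁²/2} = 0.373250
Γ = φ(d₁) / (S·σ·√T) = 0.006539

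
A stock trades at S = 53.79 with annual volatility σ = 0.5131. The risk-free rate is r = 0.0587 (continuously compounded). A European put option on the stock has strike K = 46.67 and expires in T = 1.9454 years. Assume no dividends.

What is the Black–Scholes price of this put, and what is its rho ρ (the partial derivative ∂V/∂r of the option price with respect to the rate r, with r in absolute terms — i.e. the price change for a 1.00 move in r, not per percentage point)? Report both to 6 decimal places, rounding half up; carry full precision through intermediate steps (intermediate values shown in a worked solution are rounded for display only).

σ√T = 0.5131·√1.9454 = 0.715660
d₁ = (ln(S/K) + (r+σ²/2)T) / (σ√T) = (ln(53.79/46.67) + (0.0587+0.5131²/2)·1.9454) / 0.715660 = (0.141986 + 0.370279) / 0.715660 = 0.715795
d₂ = d₁ − σ√T = 0.715795 − 0.715660 = 0.000135
e^{−rT} = e^{−0.0587·1.9454} = 0.892084
N(−d₁) = 0.237059,  N(−d₂) = 0.499946
Put price V = K·e^{−rT}·N(−d₂) − S·N(−d₁) = 20.814536 − 12.751407 = 8.063128
ρ = −K·T·e^{−rT}·N(−d₂) = -40.492598

price = 8.063128
ρ = -40.492598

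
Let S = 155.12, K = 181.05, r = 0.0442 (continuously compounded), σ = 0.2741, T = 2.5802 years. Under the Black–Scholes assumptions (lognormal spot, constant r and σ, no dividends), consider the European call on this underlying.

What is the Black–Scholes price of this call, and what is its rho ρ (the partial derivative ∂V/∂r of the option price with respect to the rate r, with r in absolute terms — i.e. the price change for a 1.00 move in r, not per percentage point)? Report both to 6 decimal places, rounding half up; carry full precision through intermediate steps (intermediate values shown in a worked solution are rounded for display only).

price = 24.494037
ρ = 157.317700

σ√T = 0.2741·√2.5802 = 0.440287
d₁ = (ln(S/K) + (r+σ²/2)T) / (σ√T) = (ln(155.12/181.05) + (0.0442+0.2741²/2)·2.5802) / 0.440287 = (-0.154574 + 0.210971) / 0.440287 = 0.128091
d₂ = d₁ − σ√T = 0.128091 − 0.440287 = -0.312196
e^{−rT} = e^{−0.0442·2.5802} = 0.892218
N(d₁) = 0.550962,  N(d₂) = 0.377446
Call price V = S·N(d₁) − K·e^{−rT}·N(d₂) = 85.465164 − 60.971126 = 24.494037
ρ = K·T·e^{−rT}·N(d₂) = 157.317700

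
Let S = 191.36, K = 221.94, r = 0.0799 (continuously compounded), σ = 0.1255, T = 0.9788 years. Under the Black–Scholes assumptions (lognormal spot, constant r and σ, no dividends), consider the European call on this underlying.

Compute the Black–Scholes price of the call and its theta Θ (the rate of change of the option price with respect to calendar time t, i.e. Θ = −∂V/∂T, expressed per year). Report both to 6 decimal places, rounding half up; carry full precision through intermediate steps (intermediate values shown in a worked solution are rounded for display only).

σ√T = 0.1255·√0.9788 = 0.124163
d₁ = (ln(S/K) + (r+σ²/2)T) / (σ√T) = (ln(191.36/221.94) + (0.0799+0.1255²/2)·0.9788) / 0.124163 = (-0.148251 + 0.085914) / 0.124163 = -0.502054
d₂ = d₁ − σ√T = -0.502054 − 0.124163 = -0.626217
e^{−rT} = e^{−0.0799·0.9788} = 0.924774
N(d₁) = 0.307815,  N(d₂) = 0.265586
Call price V = S·N(d₁) − K·e^{−rT}·N(d₂) = 58.903437 − 54.510106 = 4.393330
φ(d₁) = (1/√(2π))·e^{−d₁²/2} = 0.351703
Θ = −S·φ(d₁)·σ/(2√T) − r·K·e^{−rT}·N(d₂) = −4.268686 − 4.355357 = -8.624044

price = 4.393330
Θ = -8.624044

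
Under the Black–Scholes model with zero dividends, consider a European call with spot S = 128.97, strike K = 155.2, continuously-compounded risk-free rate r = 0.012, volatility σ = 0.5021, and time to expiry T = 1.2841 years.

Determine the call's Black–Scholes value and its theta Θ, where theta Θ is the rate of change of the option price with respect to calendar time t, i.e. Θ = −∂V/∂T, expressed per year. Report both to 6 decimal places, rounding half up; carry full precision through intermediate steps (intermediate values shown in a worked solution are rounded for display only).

σ√T = 0.5021·√1.2841 = 0.568970
d₁ = (ln(S/K) + (r+σ²/2)T) / (σ√T) = (ln(128.97/155.2) + (0.012+0.5021²/2)·1.2841) / 0.568970 = (-0.185135 + 0.177273) / 0.568970 = -0.013818
d₂ = d₁ − σ√T = -0.013818 − 0.568970 = -0.582788
e^{−rT} = e^{−0.012·1.2841} = 0.984709
N(d₁) = 0.494488,  N(d₂) = 0.280018
Call price V = S·N(d₁) − K·e^{−rT}·N(d₂) = 63.774072 − 42.794252 = 20.979820
φ(d₁) = (1/√(2π))·e^{−d₁²/2} = 0.398904
Θ = −S·φ(d₁)·σ/(2√T) − r·K·e^{−rT}·N(d₂) = −11.397723 − 0.513531 = -11.911254

price = 20.979820
Θ = -11.911254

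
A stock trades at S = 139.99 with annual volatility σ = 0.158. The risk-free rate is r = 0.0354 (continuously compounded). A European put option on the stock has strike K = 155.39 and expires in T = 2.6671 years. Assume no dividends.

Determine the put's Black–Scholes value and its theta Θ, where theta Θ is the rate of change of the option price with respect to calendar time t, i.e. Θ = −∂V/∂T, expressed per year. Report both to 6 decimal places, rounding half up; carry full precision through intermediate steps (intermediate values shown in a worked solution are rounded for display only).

price = 15.153375
Θ = 0.145145

σ√T = 0.158·√2.6671 = 0.258034
d₁ = (ln(S/K) + (r+σ²/2)T) / (σ√T) = (ln(139.99/155.39) + (0.0354+0.158²/2)·2.6671) / 0.258034 = (-0.104367 + 0.127706) / 0.258034 = 0.090449
d₂ = d₁ − σ√T = 0.090449 − 0.258034 = -0.167585
e^{−rT} = e^{−0.0354·2.6671} = 0.909905
N(−d₁) = 0.463965,  N(−d₂) = 0.566545
Put price V = K·e^{−rT}·N(−d₂) − S·N(−d₁) = 80.103847 − 64.950472 = 15.153375
φ(d₁) = (1/√(2π))·e^{−d₁²/2} = 0.397314
Θ = −S·φ(d₁)·σ/(2√T) + r·K·e^{−rT}·N(−d₂) = −2.690531 + 2.835676 = 0.145145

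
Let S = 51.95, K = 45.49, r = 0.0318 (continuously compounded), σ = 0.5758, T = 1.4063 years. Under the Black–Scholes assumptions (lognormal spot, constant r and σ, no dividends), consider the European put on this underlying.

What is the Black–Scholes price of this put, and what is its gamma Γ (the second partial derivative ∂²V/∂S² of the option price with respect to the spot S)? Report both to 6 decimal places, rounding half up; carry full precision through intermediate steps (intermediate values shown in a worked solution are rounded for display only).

σ√T = 0.5758·√1.4063 = 0.682827
d₁ = (ln(S/K) + (r+σ²/2)T) / (σ√T) = (ln(51.95/45.49) + (0.0318+0.5758²/2)·1.4063) / 0.682827 = (0.132789 + 0.277847) / 0.682827 = 0.601376
d₂ = d₁ − σ√T = 0.601376 − 0.682827 = -0.081451
e^{−rT} = e^{−0.0318·1.4063} = 0.956265
N(−d₁) = 0.273795,  N(−d₂) = 0.532458
Put price V = K·e^{−rT}·N(−d₂) − S·N(−d₁) = 23.162195 − 14.223636 = 8.938558
φ(d₁) = (1/√(2π))·e^{−d₁²/2} = 0.332949
Γ = φ(d₁) / (S·σ·√T) = 0.009386

price = 8.938558
Γ = 0.009386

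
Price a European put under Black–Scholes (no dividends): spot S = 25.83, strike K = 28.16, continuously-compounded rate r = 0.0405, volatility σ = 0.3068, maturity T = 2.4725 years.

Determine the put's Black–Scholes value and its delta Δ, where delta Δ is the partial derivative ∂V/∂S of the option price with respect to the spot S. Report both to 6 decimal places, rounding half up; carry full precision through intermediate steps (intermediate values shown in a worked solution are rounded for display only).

σ√T = 0.3068·√2.4725 = 0.482418
d₁ = (ln(S/K) + (r+σ²/2)T) / (σ√T) = (ln(25.83/28.16) + (0.0405+0.3068²/2)·2.4725) / 0.482418 = (-0.086366 + 0.216500) / 0.482418 = 0.269753
d₂ = d₁ − σ√T = 0.269753 − 0.482418 = -0.212665
e^{−rT} = e^{−0.0405·2.4725} = 0.904714
N(−d₁) = 0.393675,  N(−d₂) = 0.584206
Put price V = K·e^{−rT}·N(−d₂) − S·N(−d₁) = 14.883663 − 10.168625 = 4.715038
Δ = −N(−d₁) = -0.393675

price = 4.715038
Δ = -0.393675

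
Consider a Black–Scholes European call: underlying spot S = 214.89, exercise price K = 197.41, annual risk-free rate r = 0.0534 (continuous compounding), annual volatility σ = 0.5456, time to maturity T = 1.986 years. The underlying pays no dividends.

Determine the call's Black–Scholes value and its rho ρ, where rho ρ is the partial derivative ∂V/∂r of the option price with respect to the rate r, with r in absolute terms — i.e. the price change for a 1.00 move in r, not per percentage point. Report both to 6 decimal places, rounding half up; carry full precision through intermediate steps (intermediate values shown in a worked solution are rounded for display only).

price = 79.117655
ρ = 157.207331

σ√T = 0.5456·√1.986 = 0.768890
d₁ = (ln(S/K) + (r+σ²/2)T) / (σ√T) = (ln(214.89/197.41) + (0.0534+0.5456²/2)·1.986) / 0.768890 = (0.084843 + 0.401648) / 0.768890 = 0.632720
d₂ = d₁ − σ√T = 0.632720 − 0.768890 = -0.136170
e^{−rT} = e^{−0.0534·1.986} = 0.899378
N(d₁) = 0.736542,  N(d₂) = 0.445843
Call price V = S·N(d₁) − K·e^{−rT}·N(d₂) = 158.275425 − 79.157770 = 79.117655
ρ = K·T·e^{−rT}·N(d₂) = 157.207331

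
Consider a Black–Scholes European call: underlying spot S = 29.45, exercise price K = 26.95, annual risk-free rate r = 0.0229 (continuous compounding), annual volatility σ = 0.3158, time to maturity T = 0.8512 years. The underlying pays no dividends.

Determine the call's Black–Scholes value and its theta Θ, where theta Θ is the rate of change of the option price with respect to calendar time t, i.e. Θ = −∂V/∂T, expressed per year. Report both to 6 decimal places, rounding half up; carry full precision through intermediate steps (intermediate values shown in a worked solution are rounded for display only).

price = 4.965078
Θ = -2.115830

σ√T = 0.3158·√0.8512 = 0.291359
d₁ = (ln(S/K) + (r+σ²/2)T) / (σ√T) = (ln(29.45/26.95) + (0.0229+0.3158²/2)·0.8512) / 0.291359 = (0.088711 + 0.061937) / 0.291359 = 0.517054
d₂ = d₁ − σ√T = 0.517054 − 0.291359 = 0.225695
e^{−rT} = e^{−0.0229·0.8512} = 0.980696
N(d₁) = 0.697441,  N(d₂) = 0.589281
Call price V = S·N(d₁) − K·e^{−rT}·N(d₂) = 20.539626 − 15.574548 = 4.965078
φ(d₁) = (1/√(2π))·e^{−d₁²/2} = 0.349025
Θ = −S·φ(d₁)·σ/(2√T) − r·K·e^{−rT}·N(d₂) = −1.759173 − 0.356657 = -2.115830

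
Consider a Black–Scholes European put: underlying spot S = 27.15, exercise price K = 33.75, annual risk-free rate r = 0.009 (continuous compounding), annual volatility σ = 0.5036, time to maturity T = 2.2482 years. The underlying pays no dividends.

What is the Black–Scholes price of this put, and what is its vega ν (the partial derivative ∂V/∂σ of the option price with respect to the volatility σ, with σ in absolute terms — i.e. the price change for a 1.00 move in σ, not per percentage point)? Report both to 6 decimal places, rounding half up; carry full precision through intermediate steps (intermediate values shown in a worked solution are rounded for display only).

price = 12.107725
ν = 16.131214

σ√T = 0.5036·√2.2482 = 0.755098
d₁ = (ln(S/K) + (r+σ²/2)T) / (σ√T) = (ln(27.15/33.75) + (0.009+0.5036²/2)·2.2482) / 0.755098 = (-0.217603 + 0.305320) / 0.755098 = 0.116166
d₂ = d₁ − σ√T = 0.116166 − 0.755098 = -0.638932
e^{−rT} = e^{−0.009·2.2482} = 0.979970
N(−d₁) = 0.453760,  N(−d₂) = 0.738566
Put price V = K·e^{−rT}·N(−d₂) − S·N(−d₁) = 24.427321 − 12.319596 = 12.107725
φ(d₁) = (1/√(2π))·e^{−d₁²/2} = 0.396260
ν = S·φ(d₁)·√T = 16.131214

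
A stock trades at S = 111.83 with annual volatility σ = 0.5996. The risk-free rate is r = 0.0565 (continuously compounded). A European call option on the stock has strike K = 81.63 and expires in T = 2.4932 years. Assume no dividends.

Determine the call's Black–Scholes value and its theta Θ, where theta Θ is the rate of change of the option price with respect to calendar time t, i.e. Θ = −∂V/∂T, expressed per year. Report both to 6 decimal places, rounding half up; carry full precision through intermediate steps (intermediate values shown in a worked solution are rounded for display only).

price = 57.157304
Θ = -7.386250

σ√T = 0.5996·√2.4932 = 0.946761
d₁ = (ln(S/K) + (r+σ²/2)T) / (σ√T) = (ln(111.83/81.63) + (0.0565+0.5996²/2)·2.4932) / 0.946761 = (0.314783 + 0.589044) / 0.946761 = 0.954652
d₂ = d₁ − σ√T = 0.954652 − 0.946761 = 0.007891
e^{−rT} = e^{−0.0565·2.4932} = 0.868606
N(d₁) = 0.830123,  N(d₂) = 0.503148
Call price V = S·N(d₁) − K·e^{−rT}·N(d₂) = 92.832663 − 35.675360 = 57.157304
φ(d₁) = (1/√(2π))·e^{−d₁²/2} = 0.252936
Θ = −S·φ(d₁)·σ/(2√T) − r·K·e^{−rT}·N(d₂) = −5.370592 − 2.015658 = -7.386250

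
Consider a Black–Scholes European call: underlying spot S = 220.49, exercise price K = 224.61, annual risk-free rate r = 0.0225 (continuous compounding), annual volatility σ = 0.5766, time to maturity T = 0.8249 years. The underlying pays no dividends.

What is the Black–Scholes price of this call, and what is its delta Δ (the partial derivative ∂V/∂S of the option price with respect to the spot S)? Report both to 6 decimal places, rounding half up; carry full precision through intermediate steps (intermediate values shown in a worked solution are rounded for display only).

price = 45.548423
Δ = 0.603314

σ√T = 0.5766·√0.8249 = 0.523691
d₁ = (ln(S/K) + (r+σ²/2)T) / (σ√T) = (ln(220.49/224.61) + (0.0225+0.5766²/2)·0.8249) / 0.523691 = (-0.018513 + 0.155686) / 0.523691 = 0.261935
d₂ = d₁ − σ√T = 0.261935 − 0.523691 = -0.261756
e^{−rT} = e^{−0.0225·0.8249} = 0.981611
N(d₁) = 0.603314,  N(d₂) = 0.396755
Call price V = S·N(d₁) − K·e^{−rT}·N(d₂) = 133.024788 − 87.476364 = 45.548423
Δ = N(d₁) = 0.603314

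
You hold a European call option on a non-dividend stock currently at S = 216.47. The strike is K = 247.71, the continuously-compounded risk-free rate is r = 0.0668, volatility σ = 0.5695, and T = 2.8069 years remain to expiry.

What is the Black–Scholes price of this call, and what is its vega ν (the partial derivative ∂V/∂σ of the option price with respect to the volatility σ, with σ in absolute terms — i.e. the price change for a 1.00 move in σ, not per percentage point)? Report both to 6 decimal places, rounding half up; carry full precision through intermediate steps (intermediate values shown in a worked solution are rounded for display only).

price = 83.003777
ν = 125.572882

σ√T = 0.5695·√2.8069 = 0.954129
d₁ = (ln(S/K) + (r+σ²/2)T) / (σ√T) = (ln(216.47/247.71) + (0.0668+0.5695²/2)·2.8069) / 0.954129 = (-0.134807 + 0.642682) / 0.954129 = 0.532292
d₂ = d₁ − σ√T = 0.532292 − 0.954129 = -0.421837
e^{−rT} = e^{−0.0668·2.8069} = 0.829028
N(d₁) = 0.702738,  N(d₂) = 0.336572
Call price V = S·N(d₁) − K·e^{−rT}·N(d₂) = 152.121729 − 69.117951 = 83.003777
φ(d₁) = (1/√(2π))·e^{−d₁²/2} = 0.346246
ν = S·φ(d₁)·√T = 125.572882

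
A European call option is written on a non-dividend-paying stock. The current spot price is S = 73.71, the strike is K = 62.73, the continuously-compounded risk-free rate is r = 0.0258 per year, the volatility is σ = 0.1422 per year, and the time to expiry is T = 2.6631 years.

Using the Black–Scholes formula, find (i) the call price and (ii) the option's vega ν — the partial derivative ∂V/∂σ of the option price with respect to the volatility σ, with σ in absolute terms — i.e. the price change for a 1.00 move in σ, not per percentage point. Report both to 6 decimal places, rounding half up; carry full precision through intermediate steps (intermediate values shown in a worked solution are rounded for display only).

price = 16.431619
ν = 25.997601

σ√T = 0.1422·√2.6631 = 0.232056
d₁ = (ln(S/K) + (r+σ²/2)T) / (σ√T) = (ln(73.71/62.73) + (0.0258+0.1422²/2)·2.6631) / 0.232056 = (0.161299 + 0.095633) / 0.232056 = 1.107196
d₂ = d₁ − σ√T = 1.107196 − 0.232056 = 0.875139
e^{−rT} = e^{−0.0258·2.6631} = 0.933599
N(d₁) = 0.865895,  N(d₂) = 0.809251
Call price V = S·N(d₁) − K·e^{−rT}·N(d₂) = 63.825145 − 47.393526 = 16.431619
φ(d₁) = (1/√(2π))·e^{−d₁²/2} = 0.216129
ν = S·φ(d₁)·√T = 25.997601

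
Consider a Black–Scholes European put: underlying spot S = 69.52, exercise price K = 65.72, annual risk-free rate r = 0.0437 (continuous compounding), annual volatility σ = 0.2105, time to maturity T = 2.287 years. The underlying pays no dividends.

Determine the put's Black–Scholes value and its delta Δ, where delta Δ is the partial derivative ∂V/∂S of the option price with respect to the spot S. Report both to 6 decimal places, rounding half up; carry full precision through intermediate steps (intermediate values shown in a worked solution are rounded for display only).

σ√T = 0.2105·√2.287 = 0.318336
d₁ = (ln(S/K) + (r+σ²/2)T) / (σ√T) = (ln(69.52/65.72) + (0.0437+0.2105²/2)·2.287) / 0.318336 = (0.056211 + 0.150611) / 0.318336 = 0.649698
d₂ = d₁ − σ√T = 0.649698 − 0.318336 = 0.331362
e^{−rT} = e^{−0.0437·2.287} = 0.904890
N(−d₁) = 0.257944,  N(−d₂) = 0.370186
Put price V = K·e^{−rT}·N(−d₂) − S·N(−d₁) = 22.014700 − 17.932252 = 4.082448
Δ = −N(−d₁) = -0.257944

price = 4.082448
Δ = -0.257944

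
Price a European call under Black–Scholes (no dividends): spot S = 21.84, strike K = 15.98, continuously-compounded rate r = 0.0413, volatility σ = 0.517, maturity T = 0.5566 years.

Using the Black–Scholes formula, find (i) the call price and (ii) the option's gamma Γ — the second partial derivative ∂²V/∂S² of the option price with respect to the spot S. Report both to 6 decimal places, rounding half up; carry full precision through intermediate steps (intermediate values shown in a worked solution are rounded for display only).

price = 6.970907
Γ = 0.026934

σ√T = 0.517·√0.5566 = 0.385711
d₁ = (ln(S/K) + (r+σ²/2)T) / (σ√T) = (ln(21.84/15.98) + (0.0413+0.517²/2)·0.5566) / 0.385711 = (0.312405 + 0.097374) / 0.385711 = 1.062400
d₂ = d₁ − σ√T = 1.062400 − 0.385711 = 0.676688
e^{−rT} = e^{−0.0413·0.5566} = 0.977275
N(d₁) = 0.855973,  N(d₂) = 0.750698
Call price V = S·N(d₁) − K·e^{−rT}·N(d₂) = 18.694447 − 11.723540 = 6.970907
φ(d₁) = (1/√(2π))·e^{−d₁²/2} = 0.226891
Γ = φ(d₁) / (S·σ·√T) = 0.026934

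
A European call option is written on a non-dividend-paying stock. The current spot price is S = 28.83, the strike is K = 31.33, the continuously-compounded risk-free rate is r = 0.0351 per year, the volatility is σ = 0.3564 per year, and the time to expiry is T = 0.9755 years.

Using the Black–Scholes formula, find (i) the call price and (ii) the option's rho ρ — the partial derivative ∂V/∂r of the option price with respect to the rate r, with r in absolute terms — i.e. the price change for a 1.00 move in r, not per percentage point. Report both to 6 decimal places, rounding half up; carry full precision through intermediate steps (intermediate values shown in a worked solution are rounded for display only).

price = 3.445453
ρ = 11.116168

σ√T = 0.3564·√0.9755 = 0.352007
d₁ = (ln(S/K) + (r+σ²/2)T) / (σ√T) = (ln(28.83/31.33) + (0.0351+0.3564²/2)·0.9755) / 0.352007 = (-0.083160 + 0.096195) / 0.352007 = 0.037030
d₂ = d₁ − σ√T = 0.037030 − 0.352007 = -0.314977
e^{−rT} = e^{−0.0351·0.9755} = 0.966340
N(d₁) = 0.514770,  N(d₂) = 0.376390
Call price V = S·N(d₁) − K·e^{−rT}·N(d₂) = 14.840807 − 11.395354 = 3.445453
ρ = K·T·e^{−rT}·N(d₂) = 11.116168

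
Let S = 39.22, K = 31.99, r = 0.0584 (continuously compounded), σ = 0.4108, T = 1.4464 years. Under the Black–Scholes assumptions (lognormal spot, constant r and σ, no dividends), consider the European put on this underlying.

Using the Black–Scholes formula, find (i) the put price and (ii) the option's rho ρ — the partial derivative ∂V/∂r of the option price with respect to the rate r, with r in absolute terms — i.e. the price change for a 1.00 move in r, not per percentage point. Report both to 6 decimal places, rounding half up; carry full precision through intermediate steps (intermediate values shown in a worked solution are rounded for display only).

σ√T = 0.4108·√1.4464 = 0.494054
d₁ = (ln(S/K) + (r+σ²/2)T) / (σ√T) = (ln(39.22/31.99) + (0.0584+0.4108²/2)·1.4464) / 0.494054 = (0.203763 + 0.206515) / 0.494054 = 0.830431
d₂ = d₁ − σ√T = 0.830431 − 0.494054 = 0.336377
e^{−rT} = e^{−0.0584·1.4464} = 0.918999
N(−d₁) = 0.203148,  N(−d₂) = 0.368293
Put price V = K·e^{−rT}·N(−d₂) − S·N(−d₁) = 10.827379 − 7.967446 = 2.859933
ρ = −K·T·e^{−rT}·N(−d₂) = -15.660722

price = 2.859933
ρ = -15.660722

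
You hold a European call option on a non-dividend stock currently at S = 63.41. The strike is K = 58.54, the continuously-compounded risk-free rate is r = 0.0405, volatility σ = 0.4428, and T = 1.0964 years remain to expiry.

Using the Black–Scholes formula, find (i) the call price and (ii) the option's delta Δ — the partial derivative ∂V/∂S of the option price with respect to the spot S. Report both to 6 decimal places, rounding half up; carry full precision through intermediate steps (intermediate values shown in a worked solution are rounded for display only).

price = 15.035085
Δ = 0.691444

σ√T = 0.4428·√1.0964 = 0.463652
d₁ = (ln(S/K) + (r+σ²/2)T) / (σ√T) = (ln(63.41/58.54) + (0.0405+0.4428²/2)·1.0964) / 0.463652 = (0.079911 + 0.151891) / 0.463652 = 0.499948
d₂ = d₁ − σ√T = 0.499948 − 0.463652 = 0.036296
e^{−rT} = e^{−0.0405·1.0964} = 0.956567
N(d₁) = 0.691444,  N(d₂) = 0.514477
Call price V = S·N(d₁) − K·e^{−rT}·N(d₂) = 43.844483 − 28.809398 = 15.035085
Δ = N(d₁) = 0.691444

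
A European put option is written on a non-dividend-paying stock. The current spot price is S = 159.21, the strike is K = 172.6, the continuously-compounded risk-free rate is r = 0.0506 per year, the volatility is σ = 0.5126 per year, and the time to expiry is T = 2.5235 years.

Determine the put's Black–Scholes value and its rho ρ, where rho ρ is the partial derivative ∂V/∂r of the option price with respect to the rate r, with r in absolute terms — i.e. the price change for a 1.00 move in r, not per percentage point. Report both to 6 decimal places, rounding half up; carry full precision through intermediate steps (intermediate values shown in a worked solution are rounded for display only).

price = 45.599584
ρ = -244.054474

σ√T = 0.5126·√2.5235 = 0.814292
d₁ = (ln(S/K) + (r+σ²/2)T) / (σ√T) = (ln(159.21/172.6) + (0.0506+0.5126²/2)·2.5235) / 0.814292 = (-0.080753 + 0.459225) / 0.814292 = 0.464787
d₂ = d₁ − σ√T = 0.464787 − 0.814292 = -0.349505
e^{−rT} = e^{−0.0506·2.5235} = 0.880127
N(−d₁) = 0.321042,  N(−d₂) = 0.636645
Put price V = K·e^{−rT}·N(−d₂) − S·N(−d₁) = 96.712690 − 51.113107 = 45.599584
ρ = −K·T·e^{−rT}·N(−d₂) = -244.054474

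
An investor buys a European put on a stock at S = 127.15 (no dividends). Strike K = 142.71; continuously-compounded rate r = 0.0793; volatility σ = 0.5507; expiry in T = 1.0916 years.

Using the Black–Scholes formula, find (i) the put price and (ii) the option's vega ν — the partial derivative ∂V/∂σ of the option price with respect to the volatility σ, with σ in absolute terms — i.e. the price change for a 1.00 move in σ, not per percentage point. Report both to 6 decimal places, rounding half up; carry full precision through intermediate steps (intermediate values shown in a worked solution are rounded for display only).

σ√T = 0.5507·√1.0916 = 0.575370
d₁ = (ln(S/K) + (r+σ²/2)T) / (σ√T) = (ln(127.15/142.71) + (0.0793+0.5507²/2)·1.0916) / 0.575370 = (-0.115447 + 0.252089) / 0.575370 = 0.237485
d₂ = d₁ − σ√T = 0.237485 − 0.575370 = -0.337884
e^{−rT} = e^{−0.0793·1.0916} = 0.917077
N(−d₁) = 0.406140,  N(−d₂) = 0.632275
Put price V = K·e^{−rT}·N(−d₂) − S·N(−d₁) = 82.749627 − 51.640721 = 31.108906
φ(d₁) = (1/√(2π))·e^{−d₁²/2} = 0.387849
ν = S·φ(d₁)·√T = 51.524199

price = 31.108906
ν = 51.524199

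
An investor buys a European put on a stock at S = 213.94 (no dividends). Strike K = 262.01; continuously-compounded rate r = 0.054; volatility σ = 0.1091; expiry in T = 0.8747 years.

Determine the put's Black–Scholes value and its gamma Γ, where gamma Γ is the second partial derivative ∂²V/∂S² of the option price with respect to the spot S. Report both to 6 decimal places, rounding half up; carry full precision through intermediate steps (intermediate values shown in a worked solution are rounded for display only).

σ√T = 0.1091·√0.8747 = 0.102036
d₁ = (ln(S/K) + (r+σ²/2)T) / (σ√T) = (ln(213.94/262.01) + (0.054+0.1091²/2)·0.8747) / 0.102036 = (-0.202687 + 0.052439) / 0.102036 = -1.472493
d₂ = d₁ − σ√T = -1.472493 − 0.102036 = -1.574529
e^{−rT} = e^{−0.054·0.8747} = 0.953864
N(−d₁) = 0.929556,  N(−d₂) = 0.942317
Put price V = K·e^{−rT}·N(−d₂) − S·N(−d₁) = 235.505847 − 198.869225 = 36.636623
φ(d₁) = (1/√(2π))·e^{−d₁²/2} = 0.134922
Γ = φ(d₁) / (S·σ·√T) = 0.006181

price = 36.636623
Γ = 0.006181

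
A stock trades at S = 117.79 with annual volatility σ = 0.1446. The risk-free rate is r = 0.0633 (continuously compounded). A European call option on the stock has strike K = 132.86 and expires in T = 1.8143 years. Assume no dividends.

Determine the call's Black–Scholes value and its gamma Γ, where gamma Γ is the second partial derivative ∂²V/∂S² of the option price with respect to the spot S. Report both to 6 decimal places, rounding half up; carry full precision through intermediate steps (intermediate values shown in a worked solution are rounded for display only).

σ√T = 0.1446·√1.8143 = 0.194770
d₁ = (ln(S/K) + (r+σ²/2)T) / (σ√T) = (ln(117.79/132.86) + (0.0633+0.1446²/2)·1.8143) / 0.194770 = (-0.120393 + 0.133813) / 0.194770 = 0.068904
d₂ = d₁ − σ√T = 0.068904 − 0.194770 = -0.125867
e^{−rT} = e^{−0.0633·1.8143} = 0.891504
N(d₁) = 0.527467,  N(d₂) = 0.449919
Call price V = S·N(d₁) − K·e^{−rT}·N(d₂) = 62.130315 − 53.290727 = 8.839588
φ(d₁) = (1/√(2π))·e^{−d₁²/2} = 0.397996
Γ = φ(d₁) / (S·σ·√T) = 0.017348

price = 8.839588
Γ = 0.017348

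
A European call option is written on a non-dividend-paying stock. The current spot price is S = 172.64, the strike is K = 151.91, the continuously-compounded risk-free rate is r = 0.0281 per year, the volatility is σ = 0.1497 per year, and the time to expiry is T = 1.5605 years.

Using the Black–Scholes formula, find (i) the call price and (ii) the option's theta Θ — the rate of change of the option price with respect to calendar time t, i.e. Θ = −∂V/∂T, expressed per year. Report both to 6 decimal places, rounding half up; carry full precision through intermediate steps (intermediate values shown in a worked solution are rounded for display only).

price = 30.115390
Θ = -5.722215

σ√T = 0.1497·√1.5605 = 0.187005
d₁ = (ln(S/K) + (r+σ²/2)T) / (σ√T) = (ln(172.64/151.91) + (0.0281+0.1497²/2)·1.5605) / 0.187005 = (0.127920 + 0.061336) / 0.187005 = 1.012035
d₂ = d₁ − σ√T = 1.012035 − 0.187005 = 0.825030
e^{−rT} = e^{−0.0281·1.5605} = 0.957097
N(d₁) = 0.844239,  N(d₂) = 0.795323
Call price V = S·N(d₁) − K·e^{−rT}·N(d₂) = 145.749474 − 115.634084 = 30.115390
φ(d₁) = (1/√(2π))·e^{−d₁²/2} = 0.239059
Θ = −S·φ(d₁)·σ/(2√T) − r·K·e^{−rT}·N(d₂) = −2.472897 − 3.249318 = -5.722215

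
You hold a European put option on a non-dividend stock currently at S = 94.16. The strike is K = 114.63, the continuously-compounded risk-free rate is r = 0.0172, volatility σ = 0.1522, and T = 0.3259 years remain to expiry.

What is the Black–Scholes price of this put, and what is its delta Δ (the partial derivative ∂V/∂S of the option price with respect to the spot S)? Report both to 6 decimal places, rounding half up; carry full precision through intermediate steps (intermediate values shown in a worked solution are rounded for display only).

price = 19.873262
Δ = -0.984460

σ√T = 0.1522·√0.3259 = 0.086887
d₁ = (ln(S/K) + (r+σ²/2)T) / (σ√T) = (ln(94.16/114.63) + (0.0172+0.1522²/2)·0.3259) / 0.086887 = (-0.196714 + 0.009380) / 0.086887 = -2.156054
d₂ = d₁ − σ√T = -2.156054 − 0.086887 = -2.242941
e^{−rT} = e^{−0.0172·0.3259} = 0.994410
N(−d₁) = 0.984460,  N(−d₂) = 0.987550
Put price V = K·e^{−rT}·N(−d₂) − S·N(−d₁) = 112.570040 − 92.696778 = 19.873262
Δ = −N(−d₁) = -0.984460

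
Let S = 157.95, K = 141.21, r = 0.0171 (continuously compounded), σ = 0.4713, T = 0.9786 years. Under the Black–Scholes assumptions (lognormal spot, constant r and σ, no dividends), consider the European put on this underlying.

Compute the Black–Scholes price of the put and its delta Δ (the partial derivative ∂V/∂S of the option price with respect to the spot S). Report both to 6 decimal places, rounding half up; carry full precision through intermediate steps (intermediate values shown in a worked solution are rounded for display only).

σ√T = 0.4713·√0.9786 = 0.466230
d₁ = (ln(S/K) + (r+σ²/2)T) / (σ√T) = (ln(157.95/141.21) + (0.0171+0.4713²/2)·0.9786) / 0.466230 = (0.112030 + 0.125419) / 0.466230 = 0.509297
d₂ = d₁ − σ√T = 0.509297 − 0.466230 = 0.043067
e^{−rT} = e^{−0.0171·0.9786} = 0.983405
N(−d₁) = 0.305272,  N(−d₂) = 0.482824
Put price V = K·e^{−rT}·N(−d₂) − S·N(−d₁) = 67.048134 − 48.217703 = 18.830430
Δ = −N(−d₁) = -0.305272

price = 18.830430
Δ = -0.305272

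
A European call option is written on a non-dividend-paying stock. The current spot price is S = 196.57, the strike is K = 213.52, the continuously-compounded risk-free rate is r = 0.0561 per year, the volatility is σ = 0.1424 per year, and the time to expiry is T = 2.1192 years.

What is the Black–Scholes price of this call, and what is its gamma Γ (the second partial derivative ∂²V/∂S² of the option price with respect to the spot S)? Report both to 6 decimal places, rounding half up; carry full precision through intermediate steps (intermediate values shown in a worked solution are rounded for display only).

σ√T = 0.1424·√2.1192 = 0.207298
d₁ = (ln(S/K) + (r+σ²/2)T) / (σ√T) = (ln(196.57/213.52) + (0.0561+0.1424²/2)·2.1192) / 0.207298 = (-0.082712 + 0.140373) / 0.207298 = 0.278157
d₂ = d₁ − σ√T = 0.278157 − 0.207298 = 0.070859
e^{−rT} = e^{−0.0561·2.1192} = 0.887908
N(d₁) = 0.609554,  N(d₂) = 0.528245
Call price V = S·N(d₁) − K·e^{−rT}·N(d₂) = 119.820056 − 100.147903 = 19.672153
φ(d₁) = (1/√(2π))·e^{−d₁²/2} = 0.383804
Γ = φ(d₁) / (S·σ·√T) = 0.009419

price = 19.672153
Γ = 0.009419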